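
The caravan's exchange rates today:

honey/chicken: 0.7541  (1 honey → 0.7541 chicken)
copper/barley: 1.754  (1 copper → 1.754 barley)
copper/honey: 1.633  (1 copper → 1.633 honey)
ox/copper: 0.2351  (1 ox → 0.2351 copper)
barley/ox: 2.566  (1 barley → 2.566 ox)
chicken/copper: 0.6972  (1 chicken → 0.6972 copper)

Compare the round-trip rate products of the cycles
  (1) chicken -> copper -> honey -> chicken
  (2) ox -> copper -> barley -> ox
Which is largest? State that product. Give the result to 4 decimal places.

1.0581

(1) 0.6972 × 1.633 × 0.7541 = 0.85856
(2) 0.2351 × 1.754 × 2.566 = 1.05813
Highest is cycle (2) at 1.0581 (>1, arbitrage).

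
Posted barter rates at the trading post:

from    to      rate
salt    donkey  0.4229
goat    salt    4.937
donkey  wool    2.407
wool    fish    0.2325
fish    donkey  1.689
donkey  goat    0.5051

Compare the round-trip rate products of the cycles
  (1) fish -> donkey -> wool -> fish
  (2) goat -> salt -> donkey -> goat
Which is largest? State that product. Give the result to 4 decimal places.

1.0546

(1) 1.689 × 2.407 × 0.2325 = 0.94521
(2) 4.937 × 0.4229 × 0.5051 = 1.05458
Highest is cycle (2) at 1.0546 (>1, arbitrage).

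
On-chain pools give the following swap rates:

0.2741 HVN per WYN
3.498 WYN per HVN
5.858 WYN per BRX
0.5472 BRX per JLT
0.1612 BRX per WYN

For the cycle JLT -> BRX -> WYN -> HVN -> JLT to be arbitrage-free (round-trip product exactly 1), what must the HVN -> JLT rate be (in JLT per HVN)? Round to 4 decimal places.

Known legs of the cycle: 0.5472 × 5.858 × 0.2741 = 0.87862689216
For no arbitrage the full-cycle product must be 1, so the missing rate is 1 / 0.87862689216 ≈ 1.138140.

1.1381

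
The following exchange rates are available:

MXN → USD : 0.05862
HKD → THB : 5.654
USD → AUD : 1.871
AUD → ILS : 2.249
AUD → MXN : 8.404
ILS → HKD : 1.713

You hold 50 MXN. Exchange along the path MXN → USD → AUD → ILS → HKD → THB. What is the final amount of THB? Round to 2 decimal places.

50 MXN × 0.05862 = 2.931 USD
2.931 USD × 1.871 = 5.483901 AUD
5.483901 AUD × 2.249 = 12.333293349 ILS
12.333293349 ILS × 1.713 = 21.126931506837 HKD
21.126931506837 HKD × 5.654 = 119.451670739656398 THB

119.45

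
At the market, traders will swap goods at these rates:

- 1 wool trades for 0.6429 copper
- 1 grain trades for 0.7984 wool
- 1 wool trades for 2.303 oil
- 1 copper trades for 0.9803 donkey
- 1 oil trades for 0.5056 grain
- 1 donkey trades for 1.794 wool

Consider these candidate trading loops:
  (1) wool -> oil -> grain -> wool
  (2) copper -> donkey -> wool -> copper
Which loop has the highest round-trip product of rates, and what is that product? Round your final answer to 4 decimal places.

1.1306

(1) 2.303 × 0.5056 × 0.7984 = 0.92965
(2) 0.9803 × 1.794 × 0.6429 = 1.13064
Highest is cycle (2) at 1.1306 (>1, arbitrage).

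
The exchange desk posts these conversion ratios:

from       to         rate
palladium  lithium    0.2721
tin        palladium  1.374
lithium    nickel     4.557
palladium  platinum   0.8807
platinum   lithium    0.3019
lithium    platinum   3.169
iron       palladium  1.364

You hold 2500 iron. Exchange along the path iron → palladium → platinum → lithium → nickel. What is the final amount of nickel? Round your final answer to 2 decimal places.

4131.66

2500 iron × 1.364 = 3410 palladium
3410 palladium × 0.8807 = 3003.187 platinum
3003.187 platinum × 0.3019 = 906.6621553 lithium
906.6621553 lithium × 4.557 = 4131.6594417021 nickel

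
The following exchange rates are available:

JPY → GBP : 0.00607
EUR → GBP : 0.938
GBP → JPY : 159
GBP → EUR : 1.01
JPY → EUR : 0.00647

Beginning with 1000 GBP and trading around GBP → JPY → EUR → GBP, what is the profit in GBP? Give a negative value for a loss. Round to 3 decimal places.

1000 GBP × 159 = 159000 JPY
159000 JPY × 0.00647 = 1028.73 EUR
1028.73 EUR × 0.938 = 964.94874 GBP
Net change: 964.94874 − 1000 = -35.05126 GBP

-35.051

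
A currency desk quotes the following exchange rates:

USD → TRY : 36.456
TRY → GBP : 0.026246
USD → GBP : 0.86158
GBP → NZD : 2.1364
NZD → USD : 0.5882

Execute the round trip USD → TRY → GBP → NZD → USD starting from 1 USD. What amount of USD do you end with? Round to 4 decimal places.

1.2024

1 USD × 36.456 = 36.456 TRY
36.456 TRY × 0.026246 = 0.956824176 GBP
0.956824176 GBP × 2.1364 = 2.0441591696064 NZD
2.0441591696064 NZD × 0.5882 = 1.20237442356248448 USD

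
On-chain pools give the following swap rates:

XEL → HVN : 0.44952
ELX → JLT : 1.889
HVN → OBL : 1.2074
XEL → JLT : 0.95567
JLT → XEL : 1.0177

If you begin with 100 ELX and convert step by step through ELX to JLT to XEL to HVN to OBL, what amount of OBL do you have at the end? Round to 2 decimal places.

100 ELX × 1.889 = 188.9 JLT
188.9 JLT × 1.0177 = 192.24353 XEL
192.24353 XEL × 0.44952 = 86.4173116056 HVN
86.4173116056 HVN × 1.2074 = 104.34026203260144 OBL

104.34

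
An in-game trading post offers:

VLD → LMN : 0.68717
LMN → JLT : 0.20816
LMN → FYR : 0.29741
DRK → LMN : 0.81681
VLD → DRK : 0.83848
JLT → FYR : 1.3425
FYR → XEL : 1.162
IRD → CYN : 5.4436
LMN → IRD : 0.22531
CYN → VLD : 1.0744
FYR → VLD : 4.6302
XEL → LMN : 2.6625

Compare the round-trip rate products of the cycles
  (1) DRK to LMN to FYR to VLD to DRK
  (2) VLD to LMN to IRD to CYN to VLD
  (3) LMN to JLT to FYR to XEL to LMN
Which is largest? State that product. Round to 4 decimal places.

(1) 0.81681 × 0.29741 × 4.6302 × 0.83848 = 0.94312
(2) 0.68717 × 0.22531 × 5.4436 × 1.0744 = 0.90552
(3) 0.20816 × 1.3425 × 1.162 × 2.6625 = 0.86458
Highest is cycle (1) at 0.9431 (≤1, no arbitrage).

0.9431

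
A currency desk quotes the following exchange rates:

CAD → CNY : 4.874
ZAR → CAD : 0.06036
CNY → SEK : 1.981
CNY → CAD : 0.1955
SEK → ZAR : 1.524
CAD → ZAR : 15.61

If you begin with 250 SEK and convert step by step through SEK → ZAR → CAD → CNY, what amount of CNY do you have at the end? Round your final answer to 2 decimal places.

112.09

250 SEK × 1.524 = 381 ZAR
381 ZAR × 0.06036 = 22.99716 CAD
22.99716 CAD × 4.874 = 112.08815784 CNY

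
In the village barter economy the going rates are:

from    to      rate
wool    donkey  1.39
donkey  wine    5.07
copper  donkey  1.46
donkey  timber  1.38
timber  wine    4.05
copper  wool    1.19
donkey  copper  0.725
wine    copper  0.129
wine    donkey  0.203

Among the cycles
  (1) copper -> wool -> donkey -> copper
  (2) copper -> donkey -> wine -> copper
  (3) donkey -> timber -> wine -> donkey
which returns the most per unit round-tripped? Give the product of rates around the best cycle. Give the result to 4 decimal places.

(1) 1.19 × 1.39 × 0.725 = 1.19922
(2) 1.46 × 5.07 × 0.129 = 0.95488
(3) 1.38 × 4.05 × 0.203 = 1.13457
Highest is cycle (1) at 1.1992 (>1, arbitrage).

1.1992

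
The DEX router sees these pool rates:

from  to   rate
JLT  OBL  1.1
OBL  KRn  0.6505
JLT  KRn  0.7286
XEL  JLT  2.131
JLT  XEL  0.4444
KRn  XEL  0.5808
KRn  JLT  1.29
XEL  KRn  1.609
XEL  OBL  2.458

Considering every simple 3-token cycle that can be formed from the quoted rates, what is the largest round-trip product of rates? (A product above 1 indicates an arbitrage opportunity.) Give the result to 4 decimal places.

0.9287

XEL→OBL→KRn→XEL: 2.458 × 0.6505 × 0.5808 = 0.92866
OBL→KRn→JLT→OBL: 0.6505 × 1.29 × 1.1 = 0.92306
XEL→KRn→JLT→XEL: 1.609 × 1.29 × 0.4444 = 0.92240
XEL→JLT→KRn→XEL: 2.131 × 0.7286 × 0.5808 = 0.90178
Maximum is XEL→OBL→KRn→XEL at 0.9287; no arbitrage — every cycle loses value.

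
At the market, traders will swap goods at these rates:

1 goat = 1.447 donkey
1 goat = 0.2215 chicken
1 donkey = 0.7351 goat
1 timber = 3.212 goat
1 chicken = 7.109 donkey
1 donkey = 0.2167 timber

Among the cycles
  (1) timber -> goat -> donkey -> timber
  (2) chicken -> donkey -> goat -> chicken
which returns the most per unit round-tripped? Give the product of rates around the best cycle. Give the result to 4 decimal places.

1.1575

(1) 3.212 × 1.447 × 0.2167 = 1.00717
(2) 7.109 × 0.7351 × 0.2215 = 1.15752
Highest is cycle (2) at 1.1575 (>1, arbitrage).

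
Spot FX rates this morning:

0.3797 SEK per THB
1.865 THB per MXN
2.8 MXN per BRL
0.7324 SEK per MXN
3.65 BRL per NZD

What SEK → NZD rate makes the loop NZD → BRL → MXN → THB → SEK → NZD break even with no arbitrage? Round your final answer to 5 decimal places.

Known legs of the cycle: 3.65 × 2.8 × 1.865 × 0.3797 = 7.23719591
For no arbitrage the full-cycle product must be 1, so the missing rate is 1 / 7.23719591 ≈ 0.1381751.

0.13818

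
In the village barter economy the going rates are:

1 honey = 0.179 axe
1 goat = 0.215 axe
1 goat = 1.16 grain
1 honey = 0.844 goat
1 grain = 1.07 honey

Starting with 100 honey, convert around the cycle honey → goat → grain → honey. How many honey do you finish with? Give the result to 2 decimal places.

100 honey × 0.844 = 84.4 goat
84.4 goat × 1.16 = 97.904 grain
97.904 grain × 1.07 = 104.75728 honey

104.76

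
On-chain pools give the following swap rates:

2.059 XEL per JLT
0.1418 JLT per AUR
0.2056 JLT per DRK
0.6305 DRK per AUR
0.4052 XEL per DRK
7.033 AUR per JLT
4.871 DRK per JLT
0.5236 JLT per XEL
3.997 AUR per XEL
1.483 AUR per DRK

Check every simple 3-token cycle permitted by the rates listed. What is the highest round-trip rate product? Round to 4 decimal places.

1.1670

JLT→XEL→AUR→JLT: 2.059 × 3.997 × 0.1418 = 1.16699
JLT→DRK→XEL→JLT: 4.871 × 0.4052 × 0.5236 = 1.03344
JLT→DRK→AUR→JLT: 4.871 × 1.483 × 0.1418 = 1.02432
DRK→XEL→AUR→DRK: 0.4052 × 3.997 × 0.6305 = 1.02115
JLT→AUR→DRK→JLT: 7.033 × 0.6305 × 0.2056 = 0.91169
Maximum is JLT→XEL→AUR→JLT at 1.1670; arbitrage exists.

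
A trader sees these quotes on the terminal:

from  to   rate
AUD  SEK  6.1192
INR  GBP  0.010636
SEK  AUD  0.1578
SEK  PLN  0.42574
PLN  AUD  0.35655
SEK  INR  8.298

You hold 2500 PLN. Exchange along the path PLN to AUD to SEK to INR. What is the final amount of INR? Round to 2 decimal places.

45261.46

2500 PLN × 0.35655 = 891.375 AUD
891.375 AUD × 6.1192 = 5454.5019 SEK
5454.5019 SEK × 8.298 = 45261.4567662 INR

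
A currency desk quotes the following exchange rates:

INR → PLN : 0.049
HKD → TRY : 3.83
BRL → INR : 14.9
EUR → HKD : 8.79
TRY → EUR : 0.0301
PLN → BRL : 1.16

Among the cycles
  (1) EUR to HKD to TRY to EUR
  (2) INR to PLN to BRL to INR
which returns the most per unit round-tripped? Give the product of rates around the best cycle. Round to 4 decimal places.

1.0133

(1) 8.79 × 3.83 × 0.0301 = 1.01334
(2) 0.049 × 1.16 × 14.9 = 0.84692
Highest is cycle (1) at 1.0133 (>1, arbitrage).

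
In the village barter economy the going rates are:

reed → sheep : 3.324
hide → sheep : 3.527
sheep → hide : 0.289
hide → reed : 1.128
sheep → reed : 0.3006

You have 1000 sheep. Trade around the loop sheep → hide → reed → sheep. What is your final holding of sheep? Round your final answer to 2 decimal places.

1000 sheep × 0.289 = 289 hide
289 hide × 1.128 = 325.992 reed
325.992 reed × 3.324 = 1083.597408 sheep

1083.60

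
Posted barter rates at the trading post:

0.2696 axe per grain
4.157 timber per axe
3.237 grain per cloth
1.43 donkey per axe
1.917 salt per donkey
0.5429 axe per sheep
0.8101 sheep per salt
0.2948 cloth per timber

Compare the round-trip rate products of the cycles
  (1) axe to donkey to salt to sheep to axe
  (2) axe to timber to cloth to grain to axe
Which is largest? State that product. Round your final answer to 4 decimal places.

(1) 1.43 × 1.917 × 0.8101 × 0.5429 = 1.20564
(2) 4.157 × 0.2948 × 3.237 × 0.2696 = 1.06947
Highest is cycle (1) at 1.2056 (>1, arbitrage).

1.2056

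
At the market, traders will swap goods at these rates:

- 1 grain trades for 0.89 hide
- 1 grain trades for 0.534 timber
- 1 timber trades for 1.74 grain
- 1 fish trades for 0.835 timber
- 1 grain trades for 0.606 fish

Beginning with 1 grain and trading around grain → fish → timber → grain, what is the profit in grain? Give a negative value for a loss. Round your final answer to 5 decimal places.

1 grain × 0.606 = 0.606 fish
0.606 fish × 0.835 = 0.50601 timber
0.50601 timber × 1.74 = 0.8804574 grain
Net change: 0.8804574 − 1 = -0.1195426 grain

-0.11954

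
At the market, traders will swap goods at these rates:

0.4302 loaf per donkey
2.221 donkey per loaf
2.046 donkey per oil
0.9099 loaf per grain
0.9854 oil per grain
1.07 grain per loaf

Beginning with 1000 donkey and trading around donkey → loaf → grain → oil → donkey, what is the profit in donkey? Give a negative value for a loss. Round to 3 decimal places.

1000 donkey × 0.4302 = 430.2 loaf
430.2 loaf × 1.07 = 460.314 grain
460.314 grain × 0.9854 = 453.5934156 oil
453.5934156 oil × 2.046 = 928.0521283176 donkey
Net change: 928.0521283176 − 1000 = -71.9478716824 donkey

-71.948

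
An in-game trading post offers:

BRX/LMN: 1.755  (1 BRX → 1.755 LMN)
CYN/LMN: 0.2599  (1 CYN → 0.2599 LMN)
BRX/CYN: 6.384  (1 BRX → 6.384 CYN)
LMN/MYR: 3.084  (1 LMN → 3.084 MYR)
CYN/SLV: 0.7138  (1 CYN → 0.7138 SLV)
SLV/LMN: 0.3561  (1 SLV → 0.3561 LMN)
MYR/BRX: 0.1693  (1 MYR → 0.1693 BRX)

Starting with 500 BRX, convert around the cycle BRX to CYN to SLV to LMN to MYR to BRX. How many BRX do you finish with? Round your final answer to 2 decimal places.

500 BRX × 6.384 = 3192 CYN
3192 CYN × 0.7138 = 2278.4496 SLV
2278.4496 SLV × 0.3561 = 811.35590256 LMN
811.35590256 LMN × 3.084 = 2502.22160349504 MYR
2502.22160349504 MYR × 0.1693 = 423.626117471710272 BRX

423.63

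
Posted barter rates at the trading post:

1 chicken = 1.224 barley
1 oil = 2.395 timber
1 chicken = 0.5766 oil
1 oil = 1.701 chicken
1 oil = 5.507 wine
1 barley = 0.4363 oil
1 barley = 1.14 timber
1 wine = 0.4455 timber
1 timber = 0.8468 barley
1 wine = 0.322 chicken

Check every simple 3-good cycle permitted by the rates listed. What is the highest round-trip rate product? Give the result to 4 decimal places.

oil→wine→chicken→oil: 5.507 × 0.322 × 0.5766 = 1.02246
oil→chicken→barley→oil: 1.701 × 1.224 × 0.4363 = 0.90839
oil→timber→barley→oil: 2.395 × 0.8468 × 0.4363 = 0.88485
Maximum is oil→wine→chicken→oil at 1.0225; arbitrage exists.

1.0225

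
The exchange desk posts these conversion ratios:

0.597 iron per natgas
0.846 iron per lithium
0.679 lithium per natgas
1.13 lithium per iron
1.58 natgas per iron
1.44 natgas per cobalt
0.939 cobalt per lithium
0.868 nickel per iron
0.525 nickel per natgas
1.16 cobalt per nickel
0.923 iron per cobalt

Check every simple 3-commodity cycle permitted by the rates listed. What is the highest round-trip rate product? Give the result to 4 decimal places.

lithium→cobalt→iron→lithium: 0.939 × 0.923 × 1.13 = 0.97937
iron→nickel→cobalt→iron: 0.868 × 1.16 × 0.923 = 0.92935
lithium→cobalt→natgas→lithium: 0.939 × 1.44 × 0.679 = 0.91812
lithium→iron→natgas→lithium: 0.846 × 1.58 × 0.679 = 0.90761
nickel→cobalt→natgas→nickel: 1.16 × 1.44 × 0.525 = 0.87696
Maximum is lithium→cobalt→iron→lithium at 0.9794; no arbitrage — every cycle loses value.

0.9794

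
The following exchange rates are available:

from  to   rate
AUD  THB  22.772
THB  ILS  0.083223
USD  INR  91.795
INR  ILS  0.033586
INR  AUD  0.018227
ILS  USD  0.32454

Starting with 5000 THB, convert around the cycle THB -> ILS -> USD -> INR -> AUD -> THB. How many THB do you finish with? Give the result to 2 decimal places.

5145.37

5000 THB × 0.083223 = 416.115 ILS
416.115 ILS × 0.32454 = 135.0459621 USD
135.0459621 USD × 91.795 = 12396.5440909695 INR
12396.5440909695 INR × 0.018227 = 225.9518091461010765 AUD
225.9518091461010765 AUD × 22.772 = 5145.374597875013714058 THB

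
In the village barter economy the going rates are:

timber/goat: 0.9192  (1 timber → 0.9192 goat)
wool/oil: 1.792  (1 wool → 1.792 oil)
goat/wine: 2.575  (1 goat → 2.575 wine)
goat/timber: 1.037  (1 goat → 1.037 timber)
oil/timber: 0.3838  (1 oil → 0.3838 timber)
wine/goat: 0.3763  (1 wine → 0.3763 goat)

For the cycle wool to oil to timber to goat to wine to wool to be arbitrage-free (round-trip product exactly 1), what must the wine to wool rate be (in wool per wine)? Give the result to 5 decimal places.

Known legs of the cycle: 1.792 × 0.3838 × 0.9192 × 2.575 = 1.627909377024
For no arbitrage the full-cycle product must be 1, so the missing rate is 1 / 1.627909377024 ≈ 0.6142848.

0.61428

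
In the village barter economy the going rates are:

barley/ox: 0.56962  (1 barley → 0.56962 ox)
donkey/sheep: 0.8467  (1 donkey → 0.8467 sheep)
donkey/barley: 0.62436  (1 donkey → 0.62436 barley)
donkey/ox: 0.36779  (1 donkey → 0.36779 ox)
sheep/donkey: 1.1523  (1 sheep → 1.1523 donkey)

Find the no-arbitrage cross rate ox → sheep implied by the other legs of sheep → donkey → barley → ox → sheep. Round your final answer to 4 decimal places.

2.4401

Known legs of the cycle: 1.1523 × 0.62436 × 0.56962 = 0.40981312494936
For no arbitrage the full-cycle product must be 1, so the missing rate is 1 / 0.40981312494936 ≈ 2.440137.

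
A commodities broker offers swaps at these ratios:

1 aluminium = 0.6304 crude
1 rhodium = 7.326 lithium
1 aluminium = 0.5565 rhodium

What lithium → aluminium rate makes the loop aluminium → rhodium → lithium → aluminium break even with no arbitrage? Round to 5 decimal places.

Known legs of the cycle: 0.5565 × 7.326 = 4.076919
For no arbitrage the full-cycle product must be 1, so the missing rate is 1 / 4.076919 ≈ 0.2452833.

0.24528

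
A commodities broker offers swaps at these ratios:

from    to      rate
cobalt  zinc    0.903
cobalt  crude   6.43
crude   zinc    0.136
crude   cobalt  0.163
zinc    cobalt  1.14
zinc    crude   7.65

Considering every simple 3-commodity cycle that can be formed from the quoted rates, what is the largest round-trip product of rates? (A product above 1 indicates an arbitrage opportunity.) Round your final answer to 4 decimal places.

1.1260

zinc→crude→cobalt→zinc: 7.65 × 0.163 × 0.903 = 1.12600
zinc→cobalt→crude→zinc: 1.14 × 6.43 × 0.136 = 0.99691
Maximum is zinc→crude→cobalt→zinc at 1.1260; arbitrage exists.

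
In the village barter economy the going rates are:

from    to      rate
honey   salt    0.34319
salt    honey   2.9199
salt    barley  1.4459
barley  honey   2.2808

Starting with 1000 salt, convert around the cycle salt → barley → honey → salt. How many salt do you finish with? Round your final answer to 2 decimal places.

1131.77

1000 salt × 1.4459 = 1445.9 barley
1445.9 barley × 2.2808 = 3297.80872 honey
3297.80872 honey × 0.34319 = 1131.7749746168 salt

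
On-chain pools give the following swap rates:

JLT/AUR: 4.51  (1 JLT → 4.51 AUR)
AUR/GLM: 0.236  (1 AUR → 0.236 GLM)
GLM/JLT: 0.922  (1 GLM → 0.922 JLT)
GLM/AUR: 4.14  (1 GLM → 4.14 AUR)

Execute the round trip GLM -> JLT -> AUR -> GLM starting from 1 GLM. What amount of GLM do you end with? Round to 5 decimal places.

0.98134

1 GLM × 0.922 = 0.922 JLT
0.922 JLT × 4.51 = 4.15822 AUR
4.15822 AUR × 0.236 = 0.98133992 GLM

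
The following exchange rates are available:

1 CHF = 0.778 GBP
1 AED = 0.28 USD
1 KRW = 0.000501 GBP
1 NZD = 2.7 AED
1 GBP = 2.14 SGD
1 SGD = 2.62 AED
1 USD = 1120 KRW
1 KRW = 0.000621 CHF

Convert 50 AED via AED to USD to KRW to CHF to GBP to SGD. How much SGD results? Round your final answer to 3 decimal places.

50 AED × 0.28 = 14 USD
14 USD × 1120 = 15680 KRW
15680 KRW × 0.000621 = 9.73728 CHF
9.73728 CHF × 0.778 = 7.57560384 GBP
7.57560384 GBP × 2.14 = 16.2117922176 SGD

16.212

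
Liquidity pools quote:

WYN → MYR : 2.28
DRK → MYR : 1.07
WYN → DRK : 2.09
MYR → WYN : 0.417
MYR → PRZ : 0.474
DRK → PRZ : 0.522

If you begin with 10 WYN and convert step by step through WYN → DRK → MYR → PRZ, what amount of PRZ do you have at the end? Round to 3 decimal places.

10 WYN × 2.09 = 20.9 DRK
20.9 DRK × 1.07 = 22.363 MYR
22.363 MYR × 0.474 = 10.600062 PRZ

10.600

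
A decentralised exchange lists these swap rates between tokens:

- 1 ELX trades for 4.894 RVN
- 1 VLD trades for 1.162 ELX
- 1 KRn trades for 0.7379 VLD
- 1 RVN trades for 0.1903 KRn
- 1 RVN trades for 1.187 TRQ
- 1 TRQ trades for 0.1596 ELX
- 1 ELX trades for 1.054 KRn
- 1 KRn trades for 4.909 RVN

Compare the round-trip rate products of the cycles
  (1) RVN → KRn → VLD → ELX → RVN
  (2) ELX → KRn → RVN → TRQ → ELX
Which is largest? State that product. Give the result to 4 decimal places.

(1) 0.1903 × 0.7379 × 1.162 × 4.894 = 0.79856
(2) 1.054 × 4.909 × 1.187 × 0.1596 = 0.98021
Highest is cycle (2) at 0.9802 (≤1, no arbitrage).

0.9802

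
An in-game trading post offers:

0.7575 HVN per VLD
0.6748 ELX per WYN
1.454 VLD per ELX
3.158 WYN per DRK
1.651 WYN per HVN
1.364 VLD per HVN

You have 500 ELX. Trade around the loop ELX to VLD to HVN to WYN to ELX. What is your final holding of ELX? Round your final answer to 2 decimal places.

500 ELX × 1.454 = 727 VLD
727 VLD × 0.7575 = 550.7025 HVN
550.7025 HVN × 1.651 = 909.2098275 WYN
909.2098275 WYN × 0.6748 = 613.534791597 ELX

613.53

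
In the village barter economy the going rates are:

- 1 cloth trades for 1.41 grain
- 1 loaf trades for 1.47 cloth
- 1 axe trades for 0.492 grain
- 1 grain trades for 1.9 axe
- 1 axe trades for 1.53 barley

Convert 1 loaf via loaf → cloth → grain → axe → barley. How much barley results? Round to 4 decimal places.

1 loaf × 1.47 = 1.47 cloth
1.47 cloth × 1.41 = 2.0727 grain
2.0727 grain × 1.9 = 3.93813 axe
3.93813 axe × 1.53 = 6.0253389 barley

6.0253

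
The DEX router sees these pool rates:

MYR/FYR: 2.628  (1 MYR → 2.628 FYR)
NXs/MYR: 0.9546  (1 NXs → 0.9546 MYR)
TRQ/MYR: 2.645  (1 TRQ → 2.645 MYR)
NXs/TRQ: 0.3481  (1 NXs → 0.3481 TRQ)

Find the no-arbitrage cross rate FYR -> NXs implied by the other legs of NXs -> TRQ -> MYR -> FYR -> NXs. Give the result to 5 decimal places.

Known legs of the cycle: 0.3481 × 2.645 × 2.628 = 2.419663986
For no arbitrage the full-cycle product must be 1, so the missing rate is 1 / 2.419663986 ≈ 0.4132805.

0.41328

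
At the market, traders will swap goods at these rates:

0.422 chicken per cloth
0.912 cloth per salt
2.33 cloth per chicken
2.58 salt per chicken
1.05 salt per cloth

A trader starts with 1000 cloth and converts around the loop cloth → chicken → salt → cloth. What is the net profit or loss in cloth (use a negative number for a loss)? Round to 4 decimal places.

-7.0509

1000 cloth × 0.422 = 422 chicken
422 chicken × 2.58 = 1088.76 salt
1088.76 salt × 0.912 = 992.94912 cloth
Net change: 992.94912 − 1000 = -7.05088 cloth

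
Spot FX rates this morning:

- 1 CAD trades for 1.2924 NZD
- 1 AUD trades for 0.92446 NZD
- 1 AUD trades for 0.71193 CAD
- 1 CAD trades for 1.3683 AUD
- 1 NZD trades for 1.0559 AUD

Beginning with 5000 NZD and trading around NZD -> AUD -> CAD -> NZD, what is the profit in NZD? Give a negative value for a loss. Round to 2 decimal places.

-142.34

5000 NZD × 1.0559 = 5279.5 AUD
5279.5 AUD × 0.71193 = 3758.634435 CAD
3758.634435 CAD × 1.2924 = 4857.659143794 NZD
Net change: 4857.659143794 − 5000 = -142.340856206 NZD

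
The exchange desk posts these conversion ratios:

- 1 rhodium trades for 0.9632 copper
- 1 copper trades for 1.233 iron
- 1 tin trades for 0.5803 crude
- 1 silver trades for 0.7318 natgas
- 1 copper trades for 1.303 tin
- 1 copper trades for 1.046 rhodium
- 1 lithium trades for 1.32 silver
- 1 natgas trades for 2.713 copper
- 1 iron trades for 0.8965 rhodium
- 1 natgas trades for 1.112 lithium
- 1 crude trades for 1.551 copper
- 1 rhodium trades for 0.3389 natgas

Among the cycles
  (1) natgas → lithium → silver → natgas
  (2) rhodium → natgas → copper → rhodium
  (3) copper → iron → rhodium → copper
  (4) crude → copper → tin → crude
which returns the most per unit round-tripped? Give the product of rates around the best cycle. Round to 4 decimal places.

(1) 1.112 × 1.32 × 0.7318 = 1.07417
(2) 0.3389 × 2.713 × 1.046 = 0.96173
(3) 1.233 × 0.8965 × 0.9632 = 1.06471
(4) 1.551 × 1.303 × 0.5803 = 1.17276
Highest is cycle (4) at 1.1728 (>1, arbitrage).

1.1728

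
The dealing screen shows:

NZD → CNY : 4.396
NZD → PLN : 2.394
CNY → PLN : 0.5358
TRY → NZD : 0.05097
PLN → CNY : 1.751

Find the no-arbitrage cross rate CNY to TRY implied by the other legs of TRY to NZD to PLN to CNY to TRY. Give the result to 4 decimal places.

4.6803

Known legs of the cycle: 0.05097 × 2.394 × 1.751 = 0.21366083718
For no arbitrage the full-cycle product must be 1, so the missing rate is 1 / 0.21366083718 ≈ 4.680315.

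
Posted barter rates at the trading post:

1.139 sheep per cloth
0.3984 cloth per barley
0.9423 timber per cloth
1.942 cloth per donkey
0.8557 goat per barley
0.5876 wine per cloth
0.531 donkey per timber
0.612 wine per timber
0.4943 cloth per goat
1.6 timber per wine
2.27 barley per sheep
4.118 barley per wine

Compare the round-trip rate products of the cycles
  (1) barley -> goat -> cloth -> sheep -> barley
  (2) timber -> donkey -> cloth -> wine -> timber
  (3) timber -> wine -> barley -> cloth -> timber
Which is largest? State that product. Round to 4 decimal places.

1.0936

(1) 0.8557 × 0.4943 × 1.139 × 2.27 = 1.09361
(2) 0.531 × 1.942 × 0.5876 × 1.6 = 0.96949
(3) 0.612 × 4.118 × 0.3984 × 0.9423 = 0.94612
Highest is cycle (1) at 1.0936 (>1, arbitrage).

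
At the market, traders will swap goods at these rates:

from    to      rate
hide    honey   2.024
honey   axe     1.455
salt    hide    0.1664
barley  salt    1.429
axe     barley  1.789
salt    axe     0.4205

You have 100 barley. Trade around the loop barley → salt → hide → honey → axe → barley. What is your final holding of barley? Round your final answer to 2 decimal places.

125.28

100 barley × 1.429 = 142.9 salt
142.9 salt × 0.1664 = 23.77856 hide
23.77856 hide × 2.024 = 48.12780544 honey
48.12780544 honey × 1.455 = 70.0259569152 axe
70.0259569152 axe × 1.789 = 125.2764369212928 barley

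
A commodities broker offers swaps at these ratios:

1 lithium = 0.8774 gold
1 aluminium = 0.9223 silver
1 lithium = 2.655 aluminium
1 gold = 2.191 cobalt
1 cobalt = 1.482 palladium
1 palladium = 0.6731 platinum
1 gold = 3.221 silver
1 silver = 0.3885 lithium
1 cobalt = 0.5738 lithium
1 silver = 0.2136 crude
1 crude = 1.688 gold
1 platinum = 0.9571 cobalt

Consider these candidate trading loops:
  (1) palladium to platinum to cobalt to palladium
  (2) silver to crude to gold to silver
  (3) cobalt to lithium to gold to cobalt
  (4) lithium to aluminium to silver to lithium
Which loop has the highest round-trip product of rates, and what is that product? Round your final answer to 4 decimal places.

(1) 0.6731 × 0.9571 × 1.482 = 0.95474
(2) 0.2136 × 1.688 × 3.221 = 1.16135
(3) 0.5738 × 0.8774 × 2.191 = 1.10306
(4) 2.655 × 0.9223 × 0.3885 = 0.95132
Highest is cycle (2) at 1.1614 (>1, arbitrage).

1.1614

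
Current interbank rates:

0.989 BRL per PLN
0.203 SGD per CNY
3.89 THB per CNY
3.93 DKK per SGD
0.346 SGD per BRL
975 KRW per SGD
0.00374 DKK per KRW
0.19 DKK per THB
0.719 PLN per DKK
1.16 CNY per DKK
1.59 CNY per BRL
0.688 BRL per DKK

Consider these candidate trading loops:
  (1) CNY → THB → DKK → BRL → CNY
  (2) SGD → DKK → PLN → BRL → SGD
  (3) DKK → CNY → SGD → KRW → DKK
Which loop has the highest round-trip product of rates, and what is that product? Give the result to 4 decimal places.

(1) 3.89 × 0.19 × 0.688 × 1.59 = 0.80852
(2) 3.93 × 0.719 × 0.989 × 0.346 = 0.96693
(3) 1.16 × 0.203 × 975 × 0.00374 = 0.85868
Highest is cycle (2) at 0.9669 (≤1, no arbitrage).

0.9669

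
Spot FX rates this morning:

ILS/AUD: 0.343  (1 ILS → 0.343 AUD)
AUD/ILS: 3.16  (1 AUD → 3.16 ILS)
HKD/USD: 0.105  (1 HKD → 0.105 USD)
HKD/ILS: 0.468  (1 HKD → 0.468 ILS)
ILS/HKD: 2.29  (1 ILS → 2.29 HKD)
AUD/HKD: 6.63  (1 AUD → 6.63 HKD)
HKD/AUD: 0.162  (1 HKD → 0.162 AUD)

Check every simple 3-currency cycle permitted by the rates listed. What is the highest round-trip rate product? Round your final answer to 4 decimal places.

1.1723

AUD→ILS→HKD→AUD: 3.16 × 2.29 × 0.162 = 1.17230
AUD→HKD→ILS→AUD: 6.63 × 0.468 × 0.343 = 1.06427
Maximum is AUD→ILS→HKD→AUD at 1.1723; arbitrage exists.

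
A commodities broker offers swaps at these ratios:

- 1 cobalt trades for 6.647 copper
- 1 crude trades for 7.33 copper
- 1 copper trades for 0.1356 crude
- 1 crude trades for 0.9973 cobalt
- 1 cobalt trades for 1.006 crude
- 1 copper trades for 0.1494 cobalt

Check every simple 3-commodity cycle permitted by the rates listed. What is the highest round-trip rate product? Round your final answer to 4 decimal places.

copper→cobalt→crude→copper: 0.1494 × 1.006 × 7.33 = 1.10167
copper→crude→cobalt→copper: 0.1356 × 0.9973 × 6.647 = 0.89890
Maximum is copper→cobalt→crude→copper at 1.1017; arbitrage exists.

1.1017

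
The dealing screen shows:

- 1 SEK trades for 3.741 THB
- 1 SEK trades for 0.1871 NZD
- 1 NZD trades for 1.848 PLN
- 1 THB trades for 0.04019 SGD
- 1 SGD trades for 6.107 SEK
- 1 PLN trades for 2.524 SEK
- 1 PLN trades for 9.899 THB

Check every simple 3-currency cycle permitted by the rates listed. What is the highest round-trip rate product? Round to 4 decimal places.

0.9182

SEK→THB→SGD→SEK: 3.741 × 0.04019 × 6.107 = 0.91819
SEK→NZD→PLN→SEK: 0.1871 × 1.848 × 2.524 = 0.87270
Maximum is SEK→THB→SGD→SEK at 0.9182; no arbitrage — every cycle loses value.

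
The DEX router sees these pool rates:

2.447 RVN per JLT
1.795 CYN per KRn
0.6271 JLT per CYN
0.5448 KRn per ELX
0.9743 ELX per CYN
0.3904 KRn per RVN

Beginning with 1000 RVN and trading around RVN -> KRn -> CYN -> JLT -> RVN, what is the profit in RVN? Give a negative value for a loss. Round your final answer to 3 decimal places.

1000 RVN × 0.3904 = 390.4 KRn
390.4 KRn × 1.795 = 700.768 CYN
700.768 CYN × 0.6271 = 439.4516128 JLT
439.4516128 JLT × 2.447 = 1075.3380965216 RVN
Net change: 1075.3380965216 − 1000 = 75.3380965216 RVN

75.338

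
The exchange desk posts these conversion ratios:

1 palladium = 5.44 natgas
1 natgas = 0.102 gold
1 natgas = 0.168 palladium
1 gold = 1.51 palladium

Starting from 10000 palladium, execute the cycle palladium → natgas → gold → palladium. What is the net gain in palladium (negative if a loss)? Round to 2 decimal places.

10000 palladium × 5.44 = 54400 natgas
54400 natgas × 0.102 = 5548.8 gold
5548.8 gold × 1.51 = 8378.688 palladium
Net change: 8378.688 − 10000 = -1621.312 palladium

-1621.31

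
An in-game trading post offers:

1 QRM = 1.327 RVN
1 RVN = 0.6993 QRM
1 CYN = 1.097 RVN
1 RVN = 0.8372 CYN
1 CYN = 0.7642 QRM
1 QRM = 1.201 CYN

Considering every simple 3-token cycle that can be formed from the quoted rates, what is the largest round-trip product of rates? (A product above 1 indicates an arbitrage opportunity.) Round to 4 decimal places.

0.9213

QRM→CYN→RVN→QRM: 1.201 × 1.097 × 0.6993 = 0.92133
QRM→RVN→CYN→QRM: 1.327 × 0.8372 × 0.7642 = 0.84900
Maximum is QRM→CYN→RVN→QRM at 0.9213; no arbitrage — every cycle loses value.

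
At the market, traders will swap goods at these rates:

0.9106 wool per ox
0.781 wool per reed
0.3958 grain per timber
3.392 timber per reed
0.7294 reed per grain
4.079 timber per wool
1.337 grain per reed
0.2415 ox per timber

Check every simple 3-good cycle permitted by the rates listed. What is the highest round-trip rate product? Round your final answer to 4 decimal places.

grain→reed→timber→grain: 0.7294 × 3.392 × 0.3958 = 0.97926
ox→wool→timber→ox: 0.9106 × 4.079 × 0.2415 = 0.89701
Maximum is grain→reed→timber→grain at 0.9793; no arbitrage — every cycle loses value.

0.9793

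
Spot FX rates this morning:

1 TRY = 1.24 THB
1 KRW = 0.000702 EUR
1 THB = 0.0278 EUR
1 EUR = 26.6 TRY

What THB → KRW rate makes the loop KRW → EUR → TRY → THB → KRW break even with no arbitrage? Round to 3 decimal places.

43.188

Known legs of the cycle: 0.000702 × 26.6 × 1.24 = 0.023154768
For no arbitrage the full-cycle product must be 1, so the missing rate is 1 / 0.023154768 ≈ 43.18765.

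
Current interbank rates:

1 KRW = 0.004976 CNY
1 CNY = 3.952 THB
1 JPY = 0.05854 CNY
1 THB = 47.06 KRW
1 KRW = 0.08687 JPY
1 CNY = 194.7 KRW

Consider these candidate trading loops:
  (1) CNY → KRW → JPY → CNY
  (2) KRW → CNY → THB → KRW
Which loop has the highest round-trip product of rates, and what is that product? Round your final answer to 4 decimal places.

0.9901

(1) 194.7 × 0.08687 × 0.05854 = 0.99012
(2) 0.004976 × 3.952 × 47.06 = 0.92544
Highest is cycle (1) at 0.9901 (≤1, no arbitrage).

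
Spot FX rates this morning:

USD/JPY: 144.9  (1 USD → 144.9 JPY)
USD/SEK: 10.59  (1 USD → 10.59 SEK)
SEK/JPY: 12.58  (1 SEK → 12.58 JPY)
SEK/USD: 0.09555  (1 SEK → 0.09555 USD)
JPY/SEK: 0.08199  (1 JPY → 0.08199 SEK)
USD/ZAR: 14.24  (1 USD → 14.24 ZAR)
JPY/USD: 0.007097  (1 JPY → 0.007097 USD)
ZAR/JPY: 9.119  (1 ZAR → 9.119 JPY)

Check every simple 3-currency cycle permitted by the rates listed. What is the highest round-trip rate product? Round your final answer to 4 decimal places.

SEK→USD→JPY→SEK: 0.09555 × 144.9 × 0.08199 = 1.13517
SEK→JPY→USD→SEK: 12.58 × 0.007097 × 10.59 = 0.94548
ZAR→JPY→USD→ZAR: 9.119 × 0.007097 × 14.24 = 0.92158
Maximum is SEK→USD→JPY→SEK at 1.1352; arbitrage exists.

1.1352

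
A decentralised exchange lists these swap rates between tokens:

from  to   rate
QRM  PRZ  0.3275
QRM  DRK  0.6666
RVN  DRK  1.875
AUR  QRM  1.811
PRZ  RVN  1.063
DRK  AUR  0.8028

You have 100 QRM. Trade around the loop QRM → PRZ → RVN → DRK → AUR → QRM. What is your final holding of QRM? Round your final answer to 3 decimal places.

100 QRM × 0.3275 = 32.75 PRZ
32.75 PRZ × 1.063 = 34.81325 RVN
34.81325 RVN × 1.875 = 65.27484375 DRK
65.27484375 DRK × 0.8028 = 52.4026445625 AUR
52.4026445625 AUR × 1.811 = 94.9011893026875 QRM

94.901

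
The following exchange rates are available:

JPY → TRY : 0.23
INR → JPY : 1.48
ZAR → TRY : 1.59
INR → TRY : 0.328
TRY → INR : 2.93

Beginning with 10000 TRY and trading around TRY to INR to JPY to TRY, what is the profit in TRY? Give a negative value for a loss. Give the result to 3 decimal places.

-26.280

10000 TRY × 2.93 = 29300 INR
29300 INR × 1.48 = 43364 JPY
43364 JPY × 0.23 = 9973.72 TRY
Net change: 9973.72 − 10000 = -26.28 TRY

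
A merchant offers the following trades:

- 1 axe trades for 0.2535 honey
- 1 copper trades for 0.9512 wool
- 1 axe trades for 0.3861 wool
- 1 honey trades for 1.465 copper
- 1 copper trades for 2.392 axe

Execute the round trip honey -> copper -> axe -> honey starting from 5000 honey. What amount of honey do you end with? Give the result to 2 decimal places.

5000 honey × 1.465 = 7325 copper
7325 copper × 2.392 = 17521.4 axe
17521.4 axe × 0.2535 = 4441.6749 honey

4441.67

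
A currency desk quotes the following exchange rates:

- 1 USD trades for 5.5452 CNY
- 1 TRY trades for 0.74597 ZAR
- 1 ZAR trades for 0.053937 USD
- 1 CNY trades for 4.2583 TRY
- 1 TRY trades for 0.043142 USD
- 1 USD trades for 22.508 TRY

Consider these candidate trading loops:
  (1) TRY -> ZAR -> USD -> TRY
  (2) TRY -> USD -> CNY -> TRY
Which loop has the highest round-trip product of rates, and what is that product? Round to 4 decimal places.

1.0187

(1) 0.74597 × 0.053937 × 22.508 = 0.90562
(2) 0.043142 × 5.5452 × 4.2583 = 1.01872
Highest is cycle (2) at 1.0187 (>1, arbitrage).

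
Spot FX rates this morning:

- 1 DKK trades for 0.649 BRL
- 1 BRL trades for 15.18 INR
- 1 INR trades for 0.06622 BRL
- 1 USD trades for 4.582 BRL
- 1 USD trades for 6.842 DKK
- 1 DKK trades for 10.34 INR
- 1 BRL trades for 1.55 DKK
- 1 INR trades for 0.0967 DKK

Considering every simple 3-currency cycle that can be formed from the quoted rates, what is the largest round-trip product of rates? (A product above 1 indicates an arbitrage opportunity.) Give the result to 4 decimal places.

BRL→DKK→INR→BRL: 1.55 × 10.34 × 0.06622 = 1.06131
BRL→INR→DKK→BRL: 15.18 × 0.0967 × 0.649 = 0.95267
Maximum is BRL→DKK→INR→BRL at 1.0613; arbitrage exists.

1.0613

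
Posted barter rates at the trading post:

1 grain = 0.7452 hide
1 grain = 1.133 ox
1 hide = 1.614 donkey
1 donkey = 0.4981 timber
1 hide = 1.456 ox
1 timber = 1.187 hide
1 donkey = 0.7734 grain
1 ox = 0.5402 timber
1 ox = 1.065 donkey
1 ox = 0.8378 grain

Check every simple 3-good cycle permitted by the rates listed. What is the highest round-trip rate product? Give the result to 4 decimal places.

timber→hide→donkey→timber: 1.187 × 1.614 × 0.4981 = 0.95427
timber→hide→ox→timber: 1.187 × 1.456 × 0.5402 = 0.93361
grain→ox→donkey→grain: 1.133 × 1.065 × 0.7734 = 0.93322
grain→hide→donkey→grain: 0.7452 × 1.614 × 0.7734 = 0.93021
grain→hide→ox→grain: 0.7452 × 1.456 × 0.8378 = 0.90902
Maximum is timber→hide→donkey→timber at 0.9543; no arbitrage — every cycle loses value.

0.9543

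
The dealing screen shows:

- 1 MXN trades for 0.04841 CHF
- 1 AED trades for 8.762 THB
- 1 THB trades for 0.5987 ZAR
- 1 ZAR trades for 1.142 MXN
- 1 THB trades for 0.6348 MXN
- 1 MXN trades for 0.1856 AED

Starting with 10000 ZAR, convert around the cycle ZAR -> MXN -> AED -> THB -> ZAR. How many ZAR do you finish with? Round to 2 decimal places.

11118.77

10000 ZAR × 1.142 = 11420 MXN
11420 MXN × 0.1856 = 2119.552 AED
2119.552 AED × 8.762 = 18571.514624 THB
18571.514624 THB × 0.5987 = 11118.7658053888 ZAR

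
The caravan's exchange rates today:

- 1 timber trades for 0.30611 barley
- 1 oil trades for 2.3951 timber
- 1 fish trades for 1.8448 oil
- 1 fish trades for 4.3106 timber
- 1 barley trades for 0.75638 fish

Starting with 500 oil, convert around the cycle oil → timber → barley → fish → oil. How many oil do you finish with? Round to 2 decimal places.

511.52

500 oil × 2.3951 = 1197.55 timber
1197.55 timber × 0.30611 = 366.5820305 barley
366.5820305 barley × 0.75638 = 277.27531622959 fish
277.27531622959 fish × 1.8448 = 511.517503380347632 oil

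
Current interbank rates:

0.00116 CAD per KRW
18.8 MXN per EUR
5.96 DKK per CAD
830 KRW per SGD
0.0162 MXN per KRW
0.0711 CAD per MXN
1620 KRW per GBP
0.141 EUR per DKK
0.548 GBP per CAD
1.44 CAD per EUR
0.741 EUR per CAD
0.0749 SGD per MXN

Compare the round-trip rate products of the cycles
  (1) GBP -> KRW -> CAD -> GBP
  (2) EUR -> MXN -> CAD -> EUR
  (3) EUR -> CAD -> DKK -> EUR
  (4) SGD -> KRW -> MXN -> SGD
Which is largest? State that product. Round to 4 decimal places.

(1) 1620 × 0.00116 × 0.548 = 1.02980
(2) 18.8 × 0.0711 × 0.741 = 0.99048
(3) 1.44 × 5.96 × 0.141 = 1.21012
(4) 830 × 0.0162 × 0.0749 = 1.00711
Highest is cycle (3) at 1.2101 (>1, arbitrage).

1.2101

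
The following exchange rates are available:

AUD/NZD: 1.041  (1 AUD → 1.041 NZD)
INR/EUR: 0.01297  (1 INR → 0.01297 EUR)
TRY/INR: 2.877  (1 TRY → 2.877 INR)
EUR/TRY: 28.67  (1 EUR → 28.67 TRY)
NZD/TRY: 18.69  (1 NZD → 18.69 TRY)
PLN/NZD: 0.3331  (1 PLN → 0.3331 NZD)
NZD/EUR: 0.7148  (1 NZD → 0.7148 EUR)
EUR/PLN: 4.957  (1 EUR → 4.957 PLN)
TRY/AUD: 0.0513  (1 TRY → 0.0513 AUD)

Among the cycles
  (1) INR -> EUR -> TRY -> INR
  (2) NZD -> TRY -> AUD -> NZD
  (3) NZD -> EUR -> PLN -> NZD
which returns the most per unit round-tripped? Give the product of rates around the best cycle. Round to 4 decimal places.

(1) 0.01297 × 28.67 × 2.877 = 1.06981
(2) 18.69 × 0.0513 × 1.041 = 0.99811
(3) 0.7148 × 4.957 × 0.3331 = 1.18026
Highest is cycle (3) at 1.1803 (>1, arbitrage).

1.1803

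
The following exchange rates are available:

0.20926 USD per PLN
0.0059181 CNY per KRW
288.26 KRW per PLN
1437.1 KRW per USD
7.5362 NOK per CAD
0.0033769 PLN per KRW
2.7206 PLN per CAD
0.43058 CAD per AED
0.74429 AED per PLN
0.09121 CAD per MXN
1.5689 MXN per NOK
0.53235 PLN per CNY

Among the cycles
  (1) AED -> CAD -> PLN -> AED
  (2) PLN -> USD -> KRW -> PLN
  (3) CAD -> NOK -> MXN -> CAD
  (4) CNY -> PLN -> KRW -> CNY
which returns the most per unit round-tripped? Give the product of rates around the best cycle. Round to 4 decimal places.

1.0784

(1) 0.43058 × 2.7206 × 0.74429 = 0.87189
(2) 0.20926 × 1437.1 × 0.0033769 = 1.01553
(3) 7.5362 × 1.5689 × 0.09121 = 1.07843
(4) 0.53235 × 288.26 × 0.0059181 = 0.90816
Highest is cycle (3) at 1.0784 (>1, arbitrage).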